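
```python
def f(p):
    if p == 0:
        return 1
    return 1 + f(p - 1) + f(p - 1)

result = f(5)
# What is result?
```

f(p) = 1 + 2·f(p-1), f(0)=1. Closed form: (1+1)·2^5 - 1 = 63.

Answer: 63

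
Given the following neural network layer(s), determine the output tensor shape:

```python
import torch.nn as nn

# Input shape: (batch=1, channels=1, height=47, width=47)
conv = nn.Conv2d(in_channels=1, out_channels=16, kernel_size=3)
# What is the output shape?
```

Input: (1, 1, 47, 47) -> Output: (1, 16, 45, 45)

Answer: (1, 16, 45, 45)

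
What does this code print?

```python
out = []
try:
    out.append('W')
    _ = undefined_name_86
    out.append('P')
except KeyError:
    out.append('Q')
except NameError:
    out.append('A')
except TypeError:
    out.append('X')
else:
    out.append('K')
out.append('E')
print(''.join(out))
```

Execution trace: 'W' (try body) → 'A' (except NameError) → 'E' (after the try/except). Output: WAE

Answer: WAE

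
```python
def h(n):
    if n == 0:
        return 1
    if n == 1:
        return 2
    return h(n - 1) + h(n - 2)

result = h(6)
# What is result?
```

Build up from base cases: h(0)=1, h(1)=2, h(2)=3, h(3)=5, h(4)=8, h(5)=13, h(6)=21

Answer: 21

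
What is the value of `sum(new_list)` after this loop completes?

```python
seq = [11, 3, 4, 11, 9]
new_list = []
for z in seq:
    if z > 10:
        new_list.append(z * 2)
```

Sum of doubled values > 10
`new_list` takes the values: [] → [22] → [22, 22]
So `sum(new_list)` = 44

Answer: 44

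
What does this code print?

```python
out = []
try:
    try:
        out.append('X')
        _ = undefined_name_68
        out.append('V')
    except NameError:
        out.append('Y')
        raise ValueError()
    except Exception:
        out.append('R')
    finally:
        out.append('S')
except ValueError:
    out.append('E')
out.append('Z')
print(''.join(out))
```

Execution trace: 'X' (inner try body) → 'Y' (inner except NameError) → 'S' (inner finally) → 'E' (outer except ValueError) → 'Z' (after the try/except). Output: XYSEZ

Answer: XYSEZ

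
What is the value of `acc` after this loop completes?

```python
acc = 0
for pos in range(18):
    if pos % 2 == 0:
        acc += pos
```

Sum of even numbers 0 to 17
`acc` takes the values: 0 → 2 → 6 → 12 → 20 → 30 → 42 → 56 → 72

Answer: 72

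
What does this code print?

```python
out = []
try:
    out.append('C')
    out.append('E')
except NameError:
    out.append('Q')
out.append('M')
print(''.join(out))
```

Execution trace: 'C' (try body) → 'E' (try body, no exception) → 'M' (after the try/except). Output: CEM

Answer: CEM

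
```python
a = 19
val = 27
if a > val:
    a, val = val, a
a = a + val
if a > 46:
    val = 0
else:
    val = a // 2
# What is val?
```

Trace:
`a = 19` → a = 19
`val = 27` → val = 27
`if a > val: ...` → a > val is False → no variable changes
`a = a + val` → a = 46
`if a > 46: ...` → a > 46 is False, take else branch → val = 23
So val = 23

Answer: 23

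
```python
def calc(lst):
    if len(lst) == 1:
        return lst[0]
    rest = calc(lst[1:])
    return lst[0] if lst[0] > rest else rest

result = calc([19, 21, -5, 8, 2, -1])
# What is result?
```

Recursive max over [19, 21, -5, 8, 2, -1] = 21

Answer: 21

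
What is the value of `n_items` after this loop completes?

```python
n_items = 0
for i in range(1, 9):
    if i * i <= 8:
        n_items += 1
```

Count numbers where i² ≤ 8
`n_items` takes the values: 0 → 1 → 2

Answer: 2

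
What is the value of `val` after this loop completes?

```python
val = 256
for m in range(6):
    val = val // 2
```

Halve 6 times: 256 // 2^6 = 4
`val` takes the values: 256 → 128 → 64 → 32 → 16 → 8 → 4

Answer: 4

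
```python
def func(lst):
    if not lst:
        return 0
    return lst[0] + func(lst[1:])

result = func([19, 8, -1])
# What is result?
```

19 + 8 + (-1) + 0 = 26

Answer: 26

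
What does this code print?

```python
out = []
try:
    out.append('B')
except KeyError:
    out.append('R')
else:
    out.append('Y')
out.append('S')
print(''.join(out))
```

Execution trace: 'B' (try body, no exception) → 'Y' (else) → 'S' (after the try/except). Output: BYS

Answer: BYS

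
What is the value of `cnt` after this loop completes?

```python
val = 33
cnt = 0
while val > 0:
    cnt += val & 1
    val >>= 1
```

Count set bits in 33 (binary: 0b100001)
`cnt` takes the values: 0 → 1 → 2

Answer: 2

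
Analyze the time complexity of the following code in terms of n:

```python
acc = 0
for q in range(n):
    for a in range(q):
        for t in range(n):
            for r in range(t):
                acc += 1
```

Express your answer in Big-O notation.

Each loop level contributes: n × n × n × n. Multiplying the contributions gives O(n^4).

Answer: O(n^4)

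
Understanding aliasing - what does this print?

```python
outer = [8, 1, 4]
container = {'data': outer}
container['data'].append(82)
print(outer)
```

Key concept: dict holds reference to list.
Step by step:
`outer = [8, 1, 4]` → outer = [8, 1, 4]
`container = {'data': outer}` → container = {'data': [8, 1, 4]}
`container['data'].append(82)` → outer = [8, 1, 4, 82]; container = {'data': [8, 1, 4, 82]}
`print(outer)` → prints [8, 1, 4, 82]

Answer: [8, 1, 4, 82]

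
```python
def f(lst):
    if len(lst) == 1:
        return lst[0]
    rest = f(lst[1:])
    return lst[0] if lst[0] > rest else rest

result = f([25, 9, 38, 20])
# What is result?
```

Recursive max over [25, 9, 38, 20] = 38

Answer: 38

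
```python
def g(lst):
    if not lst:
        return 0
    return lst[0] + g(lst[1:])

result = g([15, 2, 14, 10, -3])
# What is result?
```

15 + 2 + 14 + 10 + (-3) + 0 = 38

Answer: 38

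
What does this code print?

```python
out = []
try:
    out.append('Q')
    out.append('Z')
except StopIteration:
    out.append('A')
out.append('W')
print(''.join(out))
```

Execution trace: 'Q' (try body) → 'Z' (try body, no exception) → 'W' (after the try/except). Output: QZW

Answer: QZW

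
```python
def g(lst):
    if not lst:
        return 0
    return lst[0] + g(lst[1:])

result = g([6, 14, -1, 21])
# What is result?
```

6 + 14 + (-1) + 21 + 0 = 40

Answer: 40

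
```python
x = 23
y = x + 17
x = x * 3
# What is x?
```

Trace:
`x = 23` → x = 23
`y = x + 17` → y = 40
`x = x * 3` → x = 69
So x = 69

Answer: 69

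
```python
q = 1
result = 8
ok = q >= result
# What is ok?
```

Trace:
`q = 1` → q = 1
`result = 8` → result = 8
`ok = q >= result` → ok = False
So ok = False

Answer: False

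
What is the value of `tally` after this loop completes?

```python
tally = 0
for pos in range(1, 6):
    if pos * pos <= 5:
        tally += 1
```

Count numbers where pos² ≤ 5
`tally` takes the values: 0 → 1 → 2

Answer: 2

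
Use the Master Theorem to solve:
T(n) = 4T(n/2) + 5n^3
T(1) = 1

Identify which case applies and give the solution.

a=4, b=2, f(n)=5n^3. log_2(4) = 2. Since c=3 > 2 and the regularity condition holds (4(n/2)^3 = (4/2^3)n^3 with 4/2^3 < 1), Case 3 applies: T(n) = Θ(f(n)) = O(n^3).

Answer: O(n^3) - Case 3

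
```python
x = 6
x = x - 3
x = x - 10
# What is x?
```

Trace:
`x = 6` → x = 6
`x = x - 3` → x = 3
`x = x - 10` → x = -7
So x = -7

Answer: -7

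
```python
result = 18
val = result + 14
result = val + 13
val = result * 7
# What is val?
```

Trace:
`result = 18` → result = 18
`val = result + 14` → val = 32
`result = val + 13` → result = 45
`val = result * 7` → val = 315
So val = 315

Answer: 315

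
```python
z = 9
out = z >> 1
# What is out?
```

Trace:
`z = 9` → z = 9
`out = z >> 1` → out = 4
So out = 4

Answer: 4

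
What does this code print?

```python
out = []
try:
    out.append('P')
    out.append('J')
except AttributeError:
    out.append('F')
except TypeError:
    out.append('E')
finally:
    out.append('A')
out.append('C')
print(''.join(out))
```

Execution trace: 'P' (try body) → 'J' (try body, no exception) → 'A' (finally) → 'C' (after the try/except). Output: PJAC

Answer: PJAC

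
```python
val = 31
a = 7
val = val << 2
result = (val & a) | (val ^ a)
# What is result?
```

Trace:
`val = 31` → val = 31
`a = 7` → a = 7
`val = val << 2` → val = 124
`result = (val & a) | (val ^ a)` → result = 127
So result = 127

Answer: 127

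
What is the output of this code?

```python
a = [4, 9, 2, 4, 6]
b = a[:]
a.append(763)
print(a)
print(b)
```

Key concept: slice [:] creates copy.
Step by step:
`a = [4, 9, 2, 4, 6]` → a = [4, 9, 2, 4, 6]
`b = a[:]` → b = [4, 9, 2, 4, 6]
`a.append(763)` → a = [4, 9, 2, 4, 6, 763]
`print(a)` → prints [4, 9, 2, 4, 6, 763]
`print(b)` → prints [4, 9, 2, 4, 6]

Answer:
[4, 9, 2, 4, 6, 763]
[4, 9, 2, 4, 6]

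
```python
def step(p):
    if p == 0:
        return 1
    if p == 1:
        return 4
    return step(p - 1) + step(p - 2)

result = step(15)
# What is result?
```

Build up from base cases: step(0)=1, step(1)=4, step(2)=5, step(3)=9, step(4)=14, step(5)=23, step(6)=37, ..., step(15)=2817

Answer: 2817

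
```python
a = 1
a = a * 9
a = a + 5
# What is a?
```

Trace:
`a = 1` → a = 1
`a = a * 9` → a = 9
`a = a + 5` → a = 14
So a = 14

Answer: 14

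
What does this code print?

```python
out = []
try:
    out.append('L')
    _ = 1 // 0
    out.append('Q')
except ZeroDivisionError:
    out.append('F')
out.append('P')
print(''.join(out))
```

Execution trace: 'L' (try body) → 'F' (except ZeroDivisionError) → 'P' (after the try/except). Output: LFP

Answer: LFP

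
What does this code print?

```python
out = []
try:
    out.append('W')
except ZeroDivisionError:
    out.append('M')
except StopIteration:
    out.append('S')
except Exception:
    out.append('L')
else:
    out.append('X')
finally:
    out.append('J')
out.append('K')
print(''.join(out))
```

Execution trace: 'W' (try body, no exception) → 'X' (else) → 'J' (finally) → 'K' (after the try/except). Output: WXJK

Answer: WXJK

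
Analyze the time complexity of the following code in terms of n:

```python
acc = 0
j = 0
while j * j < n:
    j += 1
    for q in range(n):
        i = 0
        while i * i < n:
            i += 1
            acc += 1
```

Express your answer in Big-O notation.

Each loop level contributes: √n × n × √n. Multiplying the contributions gives O(n^2).

Answer: O(n^2)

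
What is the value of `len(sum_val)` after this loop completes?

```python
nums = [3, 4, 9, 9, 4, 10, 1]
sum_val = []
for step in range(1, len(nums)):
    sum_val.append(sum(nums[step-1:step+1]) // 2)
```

Number of 2-element averages
`sum_val` takes the values: [] → [3] → [3, 6] → [3, 6, 9] → [3, 6, 9, 6] → [3, 6, 9, 6, 7] → [3, 6, 9, 6, 7, 5]
So `len(sum_val)` = 6

Answer: 6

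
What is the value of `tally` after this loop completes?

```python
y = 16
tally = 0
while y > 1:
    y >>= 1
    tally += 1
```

Count right shifts until 1
`tally` takes the values: 0 → 1 → 2 → 3 → 4

Answer: 4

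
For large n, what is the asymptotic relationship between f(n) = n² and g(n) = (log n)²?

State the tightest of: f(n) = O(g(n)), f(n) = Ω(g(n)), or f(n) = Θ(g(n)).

n² vs (log n)²: f(n) = Ω(g(n)) but not O(g(n)) — n² grows strictly faster than (log n)².

Answer: f(n) = Ω(g(n)) but not O(g(n)) — n² grows strictly faster than (log n)².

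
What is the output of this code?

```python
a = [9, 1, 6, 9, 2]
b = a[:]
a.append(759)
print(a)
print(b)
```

Key concept: slice [:] creates copy.
Step by step:
`a = [9, 1, 6, 9, 2]` → a = [9, 1, 6, 9, 2]
`b = a[:]` → b = [9, 1, 6, 9, 2]
`a.append(759)` → a = [9, 1, 6, 9, 2, 759]
`print(a)` → prints [9, 1, 6, 9, 2, 759]
`print(b)` → prints [9, 1, 6, 9, 2]

Answer:
[9, 1, 6, 9, 2, 759]
[9, 1, 6, 9, 2]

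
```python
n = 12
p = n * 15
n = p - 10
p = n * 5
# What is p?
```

Trace:
`n = 12` → n = 12
`p = n * 15` → p = 180
`n = p - 10` → n = 170
`p = n * 5` → p = 850
So p = 850

Answer: 850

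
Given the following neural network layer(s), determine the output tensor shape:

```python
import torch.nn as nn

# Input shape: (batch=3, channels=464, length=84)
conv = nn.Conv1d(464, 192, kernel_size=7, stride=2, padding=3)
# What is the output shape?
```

Input: (3, 464, 84) -> Output: (3, 192, 42)

Answer: (3, 192, 42)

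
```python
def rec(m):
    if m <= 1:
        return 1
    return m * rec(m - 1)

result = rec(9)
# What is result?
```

rec(9) = 9 * 8 * 7 * 6 * 5 * 4 * 3 * 2 * 1 = 362880

Answer: 362880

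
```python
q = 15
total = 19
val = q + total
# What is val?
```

Trace:
`q = 15` → q = 15
`total = 19` → total = 19
`val = q + total` → val = 34
So val = 34

Answer: 34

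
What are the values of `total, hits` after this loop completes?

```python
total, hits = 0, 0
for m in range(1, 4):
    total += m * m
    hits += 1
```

Sum of squares and count
`total, hits` takes the values: (0, 0) → (1, 0) → (1, 1) → (5, 1) → (5, 2) → (14, 2) → (14, 3)

Answer: 14, 3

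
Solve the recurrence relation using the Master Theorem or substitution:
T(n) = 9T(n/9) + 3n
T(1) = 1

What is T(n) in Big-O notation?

By Master Theorem: a=9, b=9, f(n)=3n. Since log_9(9) = 1 and f(n) = Θ(n^1), Case 2 applies. T(n) = O(n log n).

Answer: O(n log n)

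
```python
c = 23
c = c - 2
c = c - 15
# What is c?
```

Trace:
`c = 23` → c = 23
`c = c - 2` → c = 21
`c = c - 15` → c = 6
So c = 6

Answer: 6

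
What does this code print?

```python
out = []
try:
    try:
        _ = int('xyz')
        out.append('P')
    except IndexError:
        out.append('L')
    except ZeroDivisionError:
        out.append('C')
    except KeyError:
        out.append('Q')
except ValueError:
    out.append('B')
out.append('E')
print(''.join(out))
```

Execution trace: 'B' (outer except ValueError) → 'E' (after the try/except). Output: BE

Answer: BE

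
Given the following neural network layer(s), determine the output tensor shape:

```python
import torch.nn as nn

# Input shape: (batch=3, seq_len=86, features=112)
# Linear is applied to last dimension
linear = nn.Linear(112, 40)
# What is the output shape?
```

Input: (3, 86, 112) -> Output: (3, 86, 40)

Answer: (3, 86, 40)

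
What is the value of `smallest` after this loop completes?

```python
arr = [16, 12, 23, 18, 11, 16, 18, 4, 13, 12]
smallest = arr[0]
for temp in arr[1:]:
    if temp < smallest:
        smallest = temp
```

Minimum of [16, 12, 23, 18, 11, 16, 18, 4, 13, 12]
`smallest` takes the values: 16 → 12 → 11 → 4

Answer: 4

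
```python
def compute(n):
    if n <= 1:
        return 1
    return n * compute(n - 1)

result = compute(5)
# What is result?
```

compute(5) = 5 * 4 * 3 * 2 * 1 = 120

Answer: 120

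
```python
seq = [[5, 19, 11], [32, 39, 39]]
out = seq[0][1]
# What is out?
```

Trace:
`seq = [[5, 19, 11], [32, 39, 39]]` → seq = [[5, 19, 11], [32, 39, 39]]
`out = seq[0][1]` → out = 19
So out = 19

Answer: 19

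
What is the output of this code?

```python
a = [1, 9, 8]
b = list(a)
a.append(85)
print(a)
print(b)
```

Key concept: list() constructor creates copy.
Step by step:
`a = [1, 9, 8]` → a = [1, 9, 8]
`b = list(a)` → b = [1, 9, 8]
`a.append(85)` → a = [1, 9, 8, 85]
`print(a)` → prints [1, 9, 8, 85]
`print(b)` → prints [1, 9, 8]

Answer:
[1, 9, 8, 85]
[1, 9, 8]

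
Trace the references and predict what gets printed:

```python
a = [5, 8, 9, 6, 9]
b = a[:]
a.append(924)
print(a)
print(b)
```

Key concept: slice [:] creates copy.
Step by step:
`a = [5, 8, 9, 6, 9]` → a = [5, 8, 9, 6, 9]
`b = a[:]` → b = [5, 8, 9, 6, 9]
`a.append(924)` → a = [5, 8, 9, 6, 9, 924]
`print(a)` → prints [5, 8, 9, 6, 9, 924]
`print(b)` → prints [5, 8, 9, 6, 9]

Answer:
[5, 8, 9, 6, 9, 924]
[5, 8, 9, 6, 9]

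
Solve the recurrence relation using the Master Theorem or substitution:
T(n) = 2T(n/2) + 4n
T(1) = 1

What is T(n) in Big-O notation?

By Master Theorem: a=2, b=2, f(n)=4n. Since log_2(2) = 1 and f(n) = Θ(n^1), Case 2 applies. T(n) = O(n log n).

Answer: O(n log n)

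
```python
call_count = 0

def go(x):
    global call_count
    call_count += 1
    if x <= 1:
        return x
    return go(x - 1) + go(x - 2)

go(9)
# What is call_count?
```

Calls(x) = 1 + Calls(x-1) + Calls(x-2); Calls(0)=Calls(1)=1. For x=9 this gives 109.

Answer: 109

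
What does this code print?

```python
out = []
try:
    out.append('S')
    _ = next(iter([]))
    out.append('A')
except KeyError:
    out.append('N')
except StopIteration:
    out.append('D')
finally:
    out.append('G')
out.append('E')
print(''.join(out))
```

Execution trace: 'S' (try body) → 'D' (except StopIteration) → 'G' (finally) → 'E' (after the try/except). Output: SDGE

Answer: SDGE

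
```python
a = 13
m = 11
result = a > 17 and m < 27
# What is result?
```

Trace:
`a = 13` → a = 13
`m = 11` → m = 11
`result = a > 17 and m < 27` → result = False
So result = False

Answer: False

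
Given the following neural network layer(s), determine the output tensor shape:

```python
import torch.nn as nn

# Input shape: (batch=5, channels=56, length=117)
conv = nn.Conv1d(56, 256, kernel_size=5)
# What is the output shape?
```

Input: (5, 56, 117) -> Output: (5, 256, 113)

Answer: (5, 256, 113)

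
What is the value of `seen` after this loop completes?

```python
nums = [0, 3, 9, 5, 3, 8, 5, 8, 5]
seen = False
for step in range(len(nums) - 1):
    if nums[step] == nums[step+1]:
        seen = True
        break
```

Check consecutive duplicates in [0, 3, 9, 5, 3, 8, 5, 8, 5]
`seen` takes the values: False

Answer: False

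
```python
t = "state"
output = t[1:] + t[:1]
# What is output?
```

Trace:
`t = "state"` → t = 'state'
`output = t[1:] + t[:1]` → output = 'tates'
So output = 'tates'

Answer: 'tates'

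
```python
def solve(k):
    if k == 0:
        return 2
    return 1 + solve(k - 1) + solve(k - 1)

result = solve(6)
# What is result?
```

solve(k) = 1 + 2·solve(k-1), solve(0)=2. Closed form: (2+1)·2^6 - 1 = 191.

Answer: 191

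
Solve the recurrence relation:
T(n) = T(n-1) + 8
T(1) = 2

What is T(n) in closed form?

Unrolling: T(n) = T(1) + 8·(n-1) = 2 + 8(n-1) = 8n - 6.

Answer: T(n) = 8n - 6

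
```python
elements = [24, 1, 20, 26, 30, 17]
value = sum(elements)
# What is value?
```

Trace:
`elements = [24, 1, 20, 26, 30, 17]` → elements = [24, 1, 20, 26, 30, 17]
`value = sum(elements)` → value = 118
So value = 118

Answer: 118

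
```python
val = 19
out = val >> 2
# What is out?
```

Trace:
`val = 19` → val = 19
`out = val >> 2` → out = 4
So out = 4

Answer: 4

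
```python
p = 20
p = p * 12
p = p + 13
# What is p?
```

Trace:
`p = 20` → p = 20
`p = p * 12` → p = 240
`p = p + 13` → p = 253
So p = 253

Answer: 253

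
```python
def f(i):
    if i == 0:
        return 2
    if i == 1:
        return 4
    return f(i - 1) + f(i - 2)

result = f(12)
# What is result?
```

Build up from base cases: f(0)=2, f(1)=4, f(2)=6, f(3)=10, f(4)=16, f(5)=26, f(6)=42, ..., f(12)=754

Answer: 754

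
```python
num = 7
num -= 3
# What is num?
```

Trace:
`num = 7` → num = 7
`num -= 3` → num = 4
So num = 4

Answer: 4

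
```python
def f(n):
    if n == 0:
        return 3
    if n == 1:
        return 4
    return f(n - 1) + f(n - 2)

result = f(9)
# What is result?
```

Build up from base cases: f(0)=3, f(1)=4, f(2)=7, f(3)=11, f(4)=18, f(5)=29, f(6)=47, ..., f(9)=199

Answer: 199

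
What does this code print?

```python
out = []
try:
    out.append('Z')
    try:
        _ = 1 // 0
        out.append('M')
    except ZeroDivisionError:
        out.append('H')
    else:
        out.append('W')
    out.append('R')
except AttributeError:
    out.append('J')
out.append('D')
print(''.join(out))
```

Execution trace: 'Z' (try body) → 'H' (inner except ZeroDivisionError) → 'R' (try body, no exception) → 'D' (after the try/except). Output: ZHRD

Answer: ZHRD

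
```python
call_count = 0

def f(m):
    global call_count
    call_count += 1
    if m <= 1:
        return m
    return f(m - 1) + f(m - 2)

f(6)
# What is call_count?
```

Calls(m) = 1 + Calls(m-1) + Calls(m-2); Calls(0)=Calls(1)=1. For m=6 this gives 25.

Answer: 25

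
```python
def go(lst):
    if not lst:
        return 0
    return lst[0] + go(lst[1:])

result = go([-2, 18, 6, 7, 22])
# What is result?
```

(-2) + 18 + 6 + 7 + 22 + 0 = 51

Answer: 51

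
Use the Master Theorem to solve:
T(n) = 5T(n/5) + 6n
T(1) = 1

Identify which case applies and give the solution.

a=5, b=5, f(n)=6n. log_5(5) = 1. Since c=1 = 1, Case 2 applies: T(n) = Θ(n^log_b(a) · log n) = O(n log n).

Answer: O(n log n) - Case 2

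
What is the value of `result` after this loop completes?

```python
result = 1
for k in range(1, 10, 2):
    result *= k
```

Product of 1, 3, 5, ... up to 9
`result` takes the values: 1 → 3 → 15 → 105 → 945

Answer: 945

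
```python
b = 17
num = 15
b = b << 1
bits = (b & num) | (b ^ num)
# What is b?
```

Trace:
`b = 17` → b = 17
`num = 15` → num = 15
`b = b << 1` → b = 34
`bits = (b & num) | (b ^ num)` → bits = 47
So b = 34

Answer: 34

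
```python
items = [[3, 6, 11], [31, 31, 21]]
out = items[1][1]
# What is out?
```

Trace:
`items = [[3, 6, 11], [31, 31, 21]]` → items = [[3, 6, 11], [31, 31, 21]]
`out = items[1][1]` → out = 31
So out = 31

Answer: 31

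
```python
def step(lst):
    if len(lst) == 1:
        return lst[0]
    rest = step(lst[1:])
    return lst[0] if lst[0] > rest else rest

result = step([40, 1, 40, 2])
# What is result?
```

Recursive max over [40, 1, 40, 2] = 40

Answer: 40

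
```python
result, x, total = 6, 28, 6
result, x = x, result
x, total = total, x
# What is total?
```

Trace:
`result, x, total = 6, 28, 6` → result = 6; x = 28; total = 6
`result, x = x, result` → result = 28; x = 6
`x, total = total, x` → x = 6; total = 6
So total = 6

Answer: 6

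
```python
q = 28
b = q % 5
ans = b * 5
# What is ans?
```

Trace:
`q = 28` → q = 28
`b = q % 5` → b = 3
`ans = b * 5` → ans = 15
So ans = 15

Answer: 15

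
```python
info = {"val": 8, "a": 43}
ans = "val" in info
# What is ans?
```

Trace:
`info = {"val": 8, "a": 43}` → info = {'val': 8, 'a': 43}
`ans = "val" in info` → ans = True
So ans = True

Answer: True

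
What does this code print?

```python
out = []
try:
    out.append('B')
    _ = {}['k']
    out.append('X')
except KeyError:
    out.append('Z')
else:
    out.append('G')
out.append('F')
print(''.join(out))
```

Execution trace: 'B' (try body) → 'Z' (except KeyError) → 'F' (after the try/except). Output: BZF

Answer: BZF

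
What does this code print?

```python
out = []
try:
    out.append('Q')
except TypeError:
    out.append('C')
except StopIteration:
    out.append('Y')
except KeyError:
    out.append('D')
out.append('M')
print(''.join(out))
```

Execution trace: 'Q' (try body, no exception) → 'M' (after the try/except). Output: QM

Answer: QM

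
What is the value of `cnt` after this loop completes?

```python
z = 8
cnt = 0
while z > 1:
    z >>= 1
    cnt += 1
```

Count right shifts until 1
`cnt` takes the values: 0 → 1 → 2 → 3

Answer: 3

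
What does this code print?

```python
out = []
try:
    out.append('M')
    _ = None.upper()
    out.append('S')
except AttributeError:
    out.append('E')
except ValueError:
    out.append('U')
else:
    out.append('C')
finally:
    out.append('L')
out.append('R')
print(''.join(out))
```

Execution trace: 'M' (try body) → 'E' (except AttributeError) → 'L' (finally) → 'R' (after the try/except). Output: MELR

Answer: MELR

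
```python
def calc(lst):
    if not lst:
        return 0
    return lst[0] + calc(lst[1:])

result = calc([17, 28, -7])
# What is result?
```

17 + 28 + (-7) + 0 = 38

Answer: 38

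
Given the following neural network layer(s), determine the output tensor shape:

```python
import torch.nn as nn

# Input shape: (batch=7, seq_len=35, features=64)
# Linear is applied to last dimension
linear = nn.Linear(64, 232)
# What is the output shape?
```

Input: (7, 35, 64) -> Output: (7, 35, 232)

Answer: (7, 35, 232)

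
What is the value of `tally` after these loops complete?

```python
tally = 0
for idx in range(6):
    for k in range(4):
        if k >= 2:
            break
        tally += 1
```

Inner breaks at 2, outer runs 6 times
`tally` takes the values: 0 → 1 → 2 → 3 → 4 → 5 → 6 → 7 → 8 → 9 → 10 → 11 → 12

Answer: 12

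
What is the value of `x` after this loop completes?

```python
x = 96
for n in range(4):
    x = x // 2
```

Halve 4 times: 96 // 2^4 = 6
`x` takes the values: 96 → 48 → 24 → 12 → 6

Answer: 6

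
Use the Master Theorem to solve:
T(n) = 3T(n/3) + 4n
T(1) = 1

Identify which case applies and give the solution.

a=3, b=3, f(n)=4n. log_3(3) = 1. Since c=1 = 1, Case 2 applies: T(n) = Θ(n^log_b(a) · log n) = O(n log n).

Answer: O(n log n) - Case 2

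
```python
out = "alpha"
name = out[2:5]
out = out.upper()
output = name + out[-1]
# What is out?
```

Trace:
`out = "alpha"` → out = 'alpha'
`name = out[2:5]` → name = 'pha'
`out = out.upper()` → out = 'ALPHA'
`output = name + out[-1]` → output = 'phaA'
So out = 'ALPHA'

Answer: 'ALPHA'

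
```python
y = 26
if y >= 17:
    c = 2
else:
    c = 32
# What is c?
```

Trace:
`y = 26` → y = 26
`if y >= 17: ...` → y >= 17 is True → c = 2
So c = 2

Answer: 2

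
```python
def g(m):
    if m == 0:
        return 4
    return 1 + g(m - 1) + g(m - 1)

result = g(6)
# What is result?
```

g(m) = 1 + 2·g(m-1), g(0)=4. Closed form: (4+1)·2^6 - 1 = 319.

Answer: 319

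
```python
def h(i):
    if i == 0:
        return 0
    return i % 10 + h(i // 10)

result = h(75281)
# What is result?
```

Sum of digits of 75281: 1 + 8 + 2 + 5 + 7 = 23

Answer: 23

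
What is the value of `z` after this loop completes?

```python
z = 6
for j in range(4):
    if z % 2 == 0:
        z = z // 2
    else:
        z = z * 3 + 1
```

Collatz-style transformation from 6
`z` takes the values: 6 → 3 → 10 → 5 → 16

Answer: 16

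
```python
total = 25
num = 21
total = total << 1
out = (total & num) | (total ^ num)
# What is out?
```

Trace:
`total = 25` → total = 25
`num = 21` → num = 21
`total = total << 1` → total = 50
`out = (total & num) | (total ^ num)` → out = 55
So out = 55

Answer: 55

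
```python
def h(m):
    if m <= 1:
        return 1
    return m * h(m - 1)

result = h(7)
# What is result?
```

h(7) = 7 * 6 * 5 * 4 * 3 * 2 * 1 = 5040

Answer: 5040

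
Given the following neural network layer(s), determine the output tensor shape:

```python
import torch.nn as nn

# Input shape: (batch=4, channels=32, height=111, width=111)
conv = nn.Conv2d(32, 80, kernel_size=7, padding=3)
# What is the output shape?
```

Input: (4, 32, 111, 111) -> Output: (4, 80, 111, 111)

Answer: (4, 80, 111, 111)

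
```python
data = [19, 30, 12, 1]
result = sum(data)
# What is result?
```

Trace:
`data = [19, 30, 12, 1]` → data = [19, 30, 12, 1]
`result = sum(data)` → result = 62
So result = 62

Answer: 62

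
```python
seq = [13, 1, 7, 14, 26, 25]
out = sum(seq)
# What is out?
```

Trace:
`seq = [13, 1, 7, 14, 26, 25]` → seq = [13, 1, 7, 14, 26, 25]
`out = sum(seq)` → out = 86
So out = 86

Answer: 86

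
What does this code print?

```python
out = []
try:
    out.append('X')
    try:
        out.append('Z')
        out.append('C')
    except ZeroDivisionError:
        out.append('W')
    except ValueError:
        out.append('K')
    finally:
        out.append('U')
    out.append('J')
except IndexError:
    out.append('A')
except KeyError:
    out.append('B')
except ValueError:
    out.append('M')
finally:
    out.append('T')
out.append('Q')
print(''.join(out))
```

Execution trace: 'X' (try body) → 'Z' (inner try body) → 'C' (inner try body, no exception) → 'U' (inner finally) → 'J' (try body, no exception) → 'T' (finally) → 'Q' (after the try/except). Output: XZCUJTQ

Answer: XZCUJTQ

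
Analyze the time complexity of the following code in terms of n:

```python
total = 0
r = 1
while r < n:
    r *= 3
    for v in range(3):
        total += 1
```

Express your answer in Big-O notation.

Each loop level contributes: log n × 1. Multiplying the contributions gives O(log n).

Answer: O(log n)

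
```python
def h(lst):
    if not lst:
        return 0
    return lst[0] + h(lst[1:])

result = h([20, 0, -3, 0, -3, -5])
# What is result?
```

20 + 0 + (-3) + 0 + (-3) + (-5) + 0 = 9

Answer: 9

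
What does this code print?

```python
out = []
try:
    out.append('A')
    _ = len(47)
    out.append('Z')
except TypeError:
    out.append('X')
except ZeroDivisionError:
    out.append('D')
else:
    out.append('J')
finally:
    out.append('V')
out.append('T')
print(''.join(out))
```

Execution trace: 'A' (try body) → 'X' (except TypeError) → 'V' (finally) → 'T' (after the try/except). Output: AXVT

Answer: AXVT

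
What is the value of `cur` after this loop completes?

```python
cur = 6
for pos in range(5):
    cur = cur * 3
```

Multiply by 3, 5 times: 6 * 3^5 = 1458
`cur` takes the values: 6 → 18 → 54 → 162 → 486 → 1458

Answer: 1458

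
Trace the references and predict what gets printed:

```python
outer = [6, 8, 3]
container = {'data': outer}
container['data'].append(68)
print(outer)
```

Key concept: dict holds reference to list.
Step by step:
`outer = [6, 8, 3]` → outer = [6, 8, 3]
`container = {'data': outer}` → container = {'data': [6, 8, 3]}
`container['data'].append(68)` → outer = [6, 8, 3, 68]; container = {'data': [6, 8, 3, 68]}
`print(outer)` → prints [6, 8, 3, 68]

Answer: [6, 8, 3, 68]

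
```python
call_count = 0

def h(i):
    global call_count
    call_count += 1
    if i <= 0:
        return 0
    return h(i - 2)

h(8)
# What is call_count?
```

Linear recursion stepping by 2: 5 calls from i=8 down to ≤0.

Answer: 5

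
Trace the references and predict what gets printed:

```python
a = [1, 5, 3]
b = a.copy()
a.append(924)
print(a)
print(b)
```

Key concept: list.copy() creates independent copy.
Step by step:
`a = [1, 5, 3]` → a = [1, 5, 3]
`b = a.copy()` → b = [1, 5, 3]
`a.append(924)` → a = [1, 5, 3, 924]
`print(a)` → prints [1, 5, 3, 924]
`print(b)` → prints [1, 5, 3]

Answer:
[1, 5, 3, 924]
[1, 5, 3]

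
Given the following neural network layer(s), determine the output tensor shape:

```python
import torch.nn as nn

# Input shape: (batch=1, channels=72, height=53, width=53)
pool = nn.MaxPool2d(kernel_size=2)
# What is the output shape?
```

Input: (1, 72, 53, 53) -> Output: (1, 72, 26, 26)

Answer: (1, 72, 26, 26)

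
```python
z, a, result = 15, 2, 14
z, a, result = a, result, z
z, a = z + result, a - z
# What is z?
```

Trace:
`z, a, result = 15, 2, 14` → z = 15; a = 2; result = 14
`z, a, result = a, result, z` → z = 2; a = 14; result = 15
`z, a = z + result, a - z` → z = 17; a = 12
So z = 17

Answer: 17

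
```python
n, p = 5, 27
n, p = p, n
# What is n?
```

Trace:
`n, p = 5, 27` → n = 5; p = 27
`n, p = p, n` → n = 27; p = 5
So n = 27

Answer: 27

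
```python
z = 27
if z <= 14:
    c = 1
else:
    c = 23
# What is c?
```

Trace:
`z = 27` → z = 27
`if z <= 14: ...` → z <= 14 is False, take else branch → c = 23
So c = 23

Answer: 23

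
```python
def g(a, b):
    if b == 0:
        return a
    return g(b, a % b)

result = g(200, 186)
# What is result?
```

g(200, 186) -> g(186, 14) -> g(14, 4) -> g(4, 2) -> g(2, 0) -> 2

Answer: 2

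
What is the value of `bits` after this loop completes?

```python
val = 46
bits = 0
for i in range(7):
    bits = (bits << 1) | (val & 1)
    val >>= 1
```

Reverse lowest 7 bits of 46
`bits` takes the values: 0 → 1 → 3 → 7 → 14 → 29 → 58

Answer: 58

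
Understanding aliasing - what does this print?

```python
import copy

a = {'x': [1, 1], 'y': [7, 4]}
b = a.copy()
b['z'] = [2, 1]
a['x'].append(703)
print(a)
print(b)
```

Key concept: shallow copy of dict with mutable values.
Step by step:
`a = {'x': [1, 1], 'y': [7, 4]}` → a = {'x': [1, 1], 'y': [7, 4]}
`b = a.copy()` → b = {'x': [1, 1], 'y': [7, 4]}
`b['z'] = [2, 1]` → b = {'x': [1, 1], 'y': [7, 4], 'z': [2, 1]}
`a['x'].append(703)` → a = {'x': [1, 1, 703], 'y': [7, 4]}; b = {'x': [1, 1, 703], 'y': [7, 4], 'z': [2, 1]}
`print(a)` → prints {'x': [1, 1, 703], 'y': [7, 4]}
`print(b)` → prints {'x': [1, 1, 703], 'y': [7, 4], 'z': [2, 1]}

Answer:
{'x': [1, 1, 703], 'y': [7, 4]}
{'x': [1, 1, 703], 'y': [7, 4], 'z': [2, 1]}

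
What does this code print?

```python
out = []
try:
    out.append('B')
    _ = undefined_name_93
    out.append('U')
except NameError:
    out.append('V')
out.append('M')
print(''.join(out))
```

Execution trace: 'B' (try body) → 'V' (except NameError) → 'M' (after the try/except). Output: BVM

Answer: BVM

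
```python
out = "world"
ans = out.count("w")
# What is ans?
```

Trace:
`out = "world"` → out = 'world'
`ans = out.count("w")` → ans = 1
So ans = 1

Answer: 1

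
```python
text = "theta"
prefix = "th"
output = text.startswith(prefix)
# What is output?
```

Trace:
`text = "theta"` → text = 'theta'
`prefix = "th"` → prefix = 'th'
`output = text.startswith(prefix)` → output = True
So output = True

Answer: True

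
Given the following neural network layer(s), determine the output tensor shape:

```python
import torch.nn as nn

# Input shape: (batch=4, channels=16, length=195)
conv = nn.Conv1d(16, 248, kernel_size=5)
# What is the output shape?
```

Input: (4, 16, 195) -> Output: (4, 248, 191)

Answer: (4, 248, 191)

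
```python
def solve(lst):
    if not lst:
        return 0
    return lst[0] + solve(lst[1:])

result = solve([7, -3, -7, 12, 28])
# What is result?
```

7 + (-3) + (-7) + 12 + 28 + 0 = 37

Answer: 37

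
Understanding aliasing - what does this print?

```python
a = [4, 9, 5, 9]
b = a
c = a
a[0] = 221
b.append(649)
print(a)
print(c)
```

Key concept: multiple aliases.
Step by step:
`a = [4, 9, 5, 9]` → a = [4, 9, 5, 9]
`b = a` → b = [4, 9, 5, 9] (same object as a)
`c = a` → c = [4, 9, 5, 9] (same object as a, b)
`a[0] = 221` → a = [221, 9, 5, 9] (same object as b, c); b = [221, 9, 5, 9] (same object as a, c); c = [221, 9, 5, 9] (same object as a, b)
`b.append(649)` → a = [221, 9, 5, 9, 649] (same object as b, c); b = [221, 9, 5, 9, 649] (same object as a, c); c = [221, 9, 5, 9, 649] (same object as a, b)
`print(a)` → prints [221, 9, 5, 9, 649]
`print(c)` → prints [221, 9, 5, 9, 649]

Answer:
[221, 9, 5, 9, 649]
[221, 9, 5, 9, 649]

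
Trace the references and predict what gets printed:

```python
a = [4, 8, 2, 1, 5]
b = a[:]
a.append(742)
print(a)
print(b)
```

Key concept: slice [:] creates copy.
Step by step:
`a = [4, 8, 2, 1, 5]` → a = [4, 8, 2, 1, 5]
`b = a[:]` → b = [4, 8, 2, 1, 5]
`a.append(742)` → a = [4, 8, 2, 1, 5, 742]
`print(a)` → prints [4, 8, 2, 1, 5, 742]
`print(b)` → prints [4, 8, 2, 1, 5]

Answer:
[4, 8, 2, 1, 5, 742]
[4, 8, 2, 1, 5]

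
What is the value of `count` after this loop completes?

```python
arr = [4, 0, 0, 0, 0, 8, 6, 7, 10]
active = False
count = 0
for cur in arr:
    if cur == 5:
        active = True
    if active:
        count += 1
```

Count elements after first 5 in [4, 0, 0, 0, 0, 8, 6, 7, 10]
`count` takes the values: 0

Answer: 0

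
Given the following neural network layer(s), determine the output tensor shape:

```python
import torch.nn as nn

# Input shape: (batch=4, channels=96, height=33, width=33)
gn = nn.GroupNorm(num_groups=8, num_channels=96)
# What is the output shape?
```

Input: (4, 96, 33, 33) -> Output: (4, 96, 33, 33)

Answer: (4, 96, 33, 33)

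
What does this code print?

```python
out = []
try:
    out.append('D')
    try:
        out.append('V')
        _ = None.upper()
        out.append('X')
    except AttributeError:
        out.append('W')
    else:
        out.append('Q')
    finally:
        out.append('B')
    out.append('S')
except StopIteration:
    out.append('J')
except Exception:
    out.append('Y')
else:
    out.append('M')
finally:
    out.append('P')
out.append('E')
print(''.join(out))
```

Execution trace: 'D' (try body) → 'V' (inner try body) → 'W' (inner except AttributeError) → 'B' (inner finally) → 'S' (try body, no exception) → 'M' (else) → 'P' (finally) → 'E' (after the try/except). Output: DVWBSMPE

Answer: DVWBSMPE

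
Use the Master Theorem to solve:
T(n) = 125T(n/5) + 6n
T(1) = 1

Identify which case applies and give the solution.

a=125, b=5, f(n)=6n. log_5(125) = 3. Since c=1 < 3, Case 1 applies: T(n) = Θ(n^log_b(a)) = O(n^3).

Answer: O(n^3) - Case 1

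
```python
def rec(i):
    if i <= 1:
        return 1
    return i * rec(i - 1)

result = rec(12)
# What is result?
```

rec(12) = 12 * 11 * 10 * 9 * 8 * 7 * 6 * 5 * 4 * 3 * 2 * 1 = 479001600

Answer: 479001600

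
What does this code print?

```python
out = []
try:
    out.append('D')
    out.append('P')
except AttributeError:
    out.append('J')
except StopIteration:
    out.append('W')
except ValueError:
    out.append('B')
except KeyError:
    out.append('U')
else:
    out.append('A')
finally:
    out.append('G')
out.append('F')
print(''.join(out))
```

Execution trace: 'D' (try body) → 'P' (try body, no exception) → 'A' (else) → 'G' (finally) → 'F' (after the try/except). Output: DPAGF

Answer: DPAGF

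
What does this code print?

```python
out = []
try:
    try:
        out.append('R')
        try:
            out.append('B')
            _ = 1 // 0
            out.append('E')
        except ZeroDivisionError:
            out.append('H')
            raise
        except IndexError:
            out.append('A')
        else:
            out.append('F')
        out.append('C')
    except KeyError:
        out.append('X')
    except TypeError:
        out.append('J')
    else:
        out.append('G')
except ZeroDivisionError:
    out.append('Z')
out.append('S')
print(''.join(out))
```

Execution trace: 'R' (try body) → 'B' (inner try body) → 'H' (inner except ZeroDivisionError) → 'Z' (outer except ZeroDivisionError) → 'S' (after the try/except). Output: RBHZS

Answer: RBHZS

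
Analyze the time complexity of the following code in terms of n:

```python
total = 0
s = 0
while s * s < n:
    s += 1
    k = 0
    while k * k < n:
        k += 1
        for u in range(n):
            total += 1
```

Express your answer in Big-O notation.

Each loop level contributes: √n × √n × n. Multiplying the contributions gives O(n^2).

Answer: O(n^2)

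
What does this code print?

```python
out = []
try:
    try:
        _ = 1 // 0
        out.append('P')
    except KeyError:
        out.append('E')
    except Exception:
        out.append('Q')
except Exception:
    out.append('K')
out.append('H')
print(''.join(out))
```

Execution trace: 'Q' (inner except Exception) → 'H' (after the try/except). Output: QH

Answer: QH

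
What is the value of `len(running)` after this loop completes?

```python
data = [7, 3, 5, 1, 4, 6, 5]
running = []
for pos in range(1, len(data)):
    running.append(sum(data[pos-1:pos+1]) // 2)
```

Number of 2-element averages
`running` takes the values: [] → [5] → [5, 4] → [5, 4, 3] → [5, 4, 3, 2] → [5, 4, 3, 2, 5] → [5, 4, 3, 2, 5, 5]
So `len(running)` = 6

Answer: 6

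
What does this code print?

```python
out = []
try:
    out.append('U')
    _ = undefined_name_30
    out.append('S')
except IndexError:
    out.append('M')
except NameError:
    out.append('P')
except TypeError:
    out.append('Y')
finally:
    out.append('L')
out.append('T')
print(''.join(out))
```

Execution trace: 'U' (try body) → 'P' (except NameError) → 'L' (finally) → 'T' (after the try/except). Output: UPLT

Answer: UPLT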